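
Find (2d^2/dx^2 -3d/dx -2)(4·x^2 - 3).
- 8 x^{2} - 24 x + 22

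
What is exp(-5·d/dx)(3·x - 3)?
3 x - 18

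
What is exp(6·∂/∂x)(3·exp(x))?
3 e^{x + 6}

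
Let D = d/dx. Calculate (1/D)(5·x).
\frac{5 x^{2}}{2}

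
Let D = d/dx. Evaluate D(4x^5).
20 x^{4}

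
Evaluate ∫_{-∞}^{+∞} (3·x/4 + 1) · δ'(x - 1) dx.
- \frac{3}{4}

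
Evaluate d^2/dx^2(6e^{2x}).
24 e^{2 x}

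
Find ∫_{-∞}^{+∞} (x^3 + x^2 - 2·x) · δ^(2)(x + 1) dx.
-4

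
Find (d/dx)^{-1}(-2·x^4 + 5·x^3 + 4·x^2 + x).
- \frac{2 x^{5}}{5} + \frac{5 x^{4}}{4} + \frac{4 x^{3}}{3} + \frac{x^{2}}{2}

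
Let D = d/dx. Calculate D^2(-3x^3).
- 18 x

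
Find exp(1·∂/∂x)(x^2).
x^{2} + 2 x + 1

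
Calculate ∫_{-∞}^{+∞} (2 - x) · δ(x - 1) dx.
1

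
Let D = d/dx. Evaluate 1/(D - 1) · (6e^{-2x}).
- 2 e^{- 2 x}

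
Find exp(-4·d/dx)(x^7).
x^{7} - 28 x^{6} + 336 x^{5} - 2240 x^{4} + 8960 x^{3} - 21504 x^{2} + 28672 x - 16384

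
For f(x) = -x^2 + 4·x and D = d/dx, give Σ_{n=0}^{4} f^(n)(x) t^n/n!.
- t^{2} - 2 t \left(x - 2\right) - x^{2} + 4 x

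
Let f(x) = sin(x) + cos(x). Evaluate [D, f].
- \sin{\left(x \right)} + \cos{\left(x \right)}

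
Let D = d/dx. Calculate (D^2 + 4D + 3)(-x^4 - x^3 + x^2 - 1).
- 3 x^{4} - 19 x^{3} - 21 x^{2} + 2 x - 1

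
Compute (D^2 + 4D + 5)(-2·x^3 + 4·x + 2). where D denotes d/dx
- 10 x^{3} - 24 x^{2} + 8 x + 26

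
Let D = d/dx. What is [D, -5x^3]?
- 15 x^{2}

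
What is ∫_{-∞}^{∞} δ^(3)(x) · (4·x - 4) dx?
0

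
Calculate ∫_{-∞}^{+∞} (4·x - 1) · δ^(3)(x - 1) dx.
0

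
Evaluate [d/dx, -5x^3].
- 15 x^{2}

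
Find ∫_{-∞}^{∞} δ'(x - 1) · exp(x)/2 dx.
- \frac{e}{2}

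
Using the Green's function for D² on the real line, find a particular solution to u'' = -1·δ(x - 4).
-\frac{|x - 4|}{2}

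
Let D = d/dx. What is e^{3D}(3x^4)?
3 x^{4} + 36 x^{3} + 162 x^{2} + 324 x + 243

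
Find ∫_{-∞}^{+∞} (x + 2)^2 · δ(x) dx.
4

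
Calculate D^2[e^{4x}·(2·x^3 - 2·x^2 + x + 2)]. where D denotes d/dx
4 \left(8 x^{3} + 4 x^{2} - x + 9\right) e^{4 x}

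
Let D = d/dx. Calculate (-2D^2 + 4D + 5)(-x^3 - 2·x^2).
- 5 x^{3} - 22 x^{2} - 4 x + 8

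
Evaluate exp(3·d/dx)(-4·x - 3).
- 4 x - 15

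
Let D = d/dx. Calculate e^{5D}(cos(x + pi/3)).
\cos{\left(x + \frac{\pi}{3} + 5 \right)}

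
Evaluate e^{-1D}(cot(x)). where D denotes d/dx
\cot{\left(x - 1 \right)}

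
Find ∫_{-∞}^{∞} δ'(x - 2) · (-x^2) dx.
4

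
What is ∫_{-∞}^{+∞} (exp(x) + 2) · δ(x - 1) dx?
2 + e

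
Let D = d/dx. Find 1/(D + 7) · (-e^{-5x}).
- \frac{e^{- 5 x}}{2}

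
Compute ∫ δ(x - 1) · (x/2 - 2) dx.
- \frac{3}{2}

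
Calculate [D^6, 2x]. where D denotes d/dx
12D^{5}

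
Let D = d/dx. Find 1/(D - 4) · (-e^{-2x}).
\frac{e^{- 2 x}}{6}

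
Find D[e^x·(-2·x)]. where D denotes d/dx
2 \left(- x - 1\right) e^{x}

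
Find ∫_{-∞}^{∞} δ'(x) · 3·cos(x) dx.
0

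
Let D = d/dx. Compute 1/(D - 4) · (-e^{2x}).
\frac{e^{2 x}}{2}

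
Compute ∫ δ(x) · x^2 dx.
0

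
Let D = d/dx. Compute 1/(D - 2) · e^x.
- e^{x}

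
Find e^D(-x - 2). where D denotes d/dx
- x - 3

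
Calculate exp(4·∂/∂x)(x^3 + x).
x^{3} + 12 x^{2} + 49 x + 68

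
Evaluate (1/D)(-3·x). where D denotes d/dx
- \frac{3 x^{2}}{2}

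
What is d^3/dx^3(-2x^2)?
0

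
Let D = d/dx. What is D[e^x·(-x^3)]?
x^{2} \left(- x - 3\right) e^{x}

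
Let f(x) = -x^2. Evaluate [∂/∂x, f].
- 2 x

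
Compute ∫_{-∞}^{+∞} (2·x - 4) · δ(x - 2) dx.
0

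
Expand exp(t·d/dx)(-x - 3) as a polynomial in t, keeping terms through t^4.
- t - x - 3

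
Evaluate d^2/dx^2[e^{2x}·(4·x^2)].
\left(16 x^{2} + 32 x + 8\right) e^{2 x}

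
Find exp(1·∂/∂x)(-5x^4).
- 5 x^{4} - 20 x^{3} - 30 x^{2} - 20 x - 5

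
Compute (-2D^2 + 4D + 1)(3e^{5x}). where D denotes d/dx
- 87 e^{5 x}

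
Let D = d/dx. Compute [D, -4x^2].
- 8 x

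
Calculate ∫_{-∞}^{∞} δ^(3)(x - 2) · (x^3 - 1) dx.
-6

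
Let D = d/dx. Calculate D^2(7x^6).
210 x^{4}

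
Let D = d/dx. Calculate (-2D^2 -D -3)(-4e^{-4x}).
124 e^{- 4 x}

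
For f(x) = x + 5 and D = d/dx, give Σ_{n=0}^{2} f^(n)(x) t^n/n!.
t + x + 5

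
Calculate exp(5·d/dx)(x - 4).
x + 1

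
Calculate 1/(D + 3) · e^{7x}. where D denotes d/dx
\frac{e^{7 x}}{10}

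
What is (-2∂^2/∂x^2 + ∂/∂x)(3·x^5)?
15 x^{3} \left(x - 8\right)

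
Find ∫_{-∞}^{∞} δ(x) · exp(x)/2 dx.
\frac{1}{2}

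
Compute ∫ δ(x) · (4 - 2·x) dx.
4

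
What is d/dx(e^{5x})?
5 e^{5 x}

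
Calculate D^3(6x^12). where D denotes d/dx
7920 x^{9}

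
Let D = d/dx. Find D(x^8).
8 x^{7}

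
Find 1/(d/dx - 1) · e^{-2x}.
- \frac{e^{- 2 x}}{3}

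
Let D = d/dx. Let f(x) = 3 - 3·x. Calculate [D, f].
-3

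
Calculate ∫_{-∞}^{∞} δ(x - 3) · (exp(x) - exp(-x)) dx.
2 \sinh{\left(3 \right)}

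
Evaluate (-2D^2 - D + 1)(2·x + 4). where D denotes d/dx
2 x + 2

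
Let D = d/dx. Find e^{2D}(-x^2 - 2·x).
- x^{2} - 6 x - 8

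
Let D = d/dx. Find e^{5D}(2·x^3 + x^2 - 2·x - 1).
2 x^{3} + 31 x^{2} + 158 x + 264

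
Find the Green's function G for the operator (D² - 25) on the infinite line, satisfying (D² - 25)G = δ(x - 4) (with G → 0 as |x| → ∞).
-\frac{e^{-5|x - 4|}}{10}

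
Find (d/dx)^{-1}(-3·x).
- \frac{3 x^{2}}{2}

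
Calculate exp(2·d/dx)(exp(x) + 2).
e^{x + 2} + 2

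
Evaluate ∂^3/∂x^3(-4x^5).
- 240 x^{2}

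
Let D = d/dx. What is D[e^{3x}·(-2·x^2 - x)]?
\left(- 6 x^{2} - 7 x - 1\right) e^{3 x}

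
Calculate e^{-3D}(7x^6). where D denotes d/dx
7 x^{6} - 126 x^{5} + 945 x^{4} - 3780 x^{3} + 8505 x^{2} - 10206 x + 5103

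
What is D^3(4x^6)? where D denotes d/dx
480 x^{3}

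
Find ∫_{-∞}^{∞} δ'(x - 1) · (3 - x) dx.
1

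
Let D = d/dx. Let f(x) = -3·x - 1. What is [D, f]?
-3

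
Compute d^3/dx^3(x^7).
210 x^{4}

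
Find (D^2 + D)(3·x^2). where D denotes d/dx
6 x + 6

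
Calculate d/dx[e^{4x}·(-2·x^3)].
x^{2} \left(- 8 x - 6\right) e^{4 x}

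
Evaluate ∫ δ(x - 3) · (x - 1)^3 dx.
8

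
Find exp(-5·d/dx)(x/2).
\frac{x}{2} - \frac{5}{2}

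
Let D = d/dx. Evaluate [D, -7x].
-7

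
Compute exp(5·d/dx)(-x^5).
- x^{5} - 25 x^{4} - 250 x^{3} - 1250 x^{2} - 3125 x - 3125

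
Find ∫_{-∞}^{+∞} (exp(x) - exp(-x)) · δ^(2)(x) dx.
0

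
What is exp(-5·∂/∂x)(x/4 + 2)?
\frac{x}{4} + \frac{3}{4}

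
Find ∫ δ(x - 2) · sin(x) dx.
\sin{\left(2 \right)}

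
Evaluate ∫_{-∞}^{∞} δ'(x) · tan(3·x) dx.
-3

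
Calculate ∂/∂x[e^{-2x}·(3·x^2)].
6 x \left(1 - x\right) e^{- 2 x}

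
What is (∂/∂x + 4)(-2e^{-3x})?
- 2 e^{- 3 x}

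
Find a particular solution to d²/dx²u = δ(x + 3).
\frac{|x + 3|}{2}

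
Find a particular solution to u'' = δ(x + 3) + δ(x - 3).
\frac{|x + 3|}{2} + \frac{|x - 3|}{2}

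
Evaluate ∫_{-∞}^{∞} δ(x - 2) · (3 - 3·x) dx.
-3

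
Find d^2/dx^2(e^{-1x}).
e^{- x}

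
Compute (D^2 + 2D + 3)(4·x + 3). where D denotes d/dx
12 x + 17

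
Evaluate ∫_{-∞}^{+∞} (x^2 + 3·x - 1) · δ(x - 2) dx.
9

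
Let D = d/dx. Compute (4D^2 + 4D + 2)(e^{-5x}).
82 e^{- 5 x}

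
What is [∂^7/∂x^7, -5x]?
-35\frac{d^{6}}{dx^{6}}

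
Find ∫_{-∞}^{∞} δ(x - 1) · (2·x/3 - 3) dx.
- \frac{7}{3}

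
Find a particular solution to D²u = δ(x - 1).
\frac{|x - 1|}{2}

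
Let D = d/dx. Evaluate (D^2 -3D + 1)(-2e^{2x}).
2 e^{2 x}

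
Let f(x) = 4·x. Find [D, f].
4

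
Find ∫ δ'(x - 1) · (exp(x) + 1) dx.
- e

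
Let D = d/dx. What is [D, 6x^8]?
48 x^{7}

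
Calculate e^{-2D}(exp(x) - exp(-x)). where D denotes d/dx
- e^{2 - x} + e^{x - 2}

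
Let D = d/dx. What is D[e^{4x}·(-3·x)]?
\left(- 12 x - 3\right) e^{4 x}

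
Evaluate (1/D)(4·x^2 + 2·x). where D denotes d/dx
\frac{4 x^{3}}{3} + x^{2}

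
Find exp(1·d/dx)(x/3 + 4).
\frac{x}{3} + \frac{13}{3}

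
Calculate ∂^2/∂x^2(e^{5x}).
25 e^{5 x}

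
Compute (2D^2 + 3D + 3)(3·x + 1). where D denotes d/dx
9 x + 12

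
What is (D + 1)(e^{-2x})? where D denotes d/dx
- e^{- 2 x}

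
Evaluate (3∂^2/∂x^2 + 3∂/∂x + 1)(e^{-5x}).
61 e^{- 5 x}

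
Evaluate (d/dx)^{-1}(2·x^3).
\frac{x^{4}}{2}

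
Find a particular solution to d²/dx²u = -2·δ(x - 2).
-|x - 2|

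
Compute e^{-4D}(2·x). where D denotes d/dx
2 x - 8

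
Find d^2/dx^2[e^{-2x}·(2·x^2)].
4 \left(2 x^{2} - 4 x + 1\right) e^{- 2 x}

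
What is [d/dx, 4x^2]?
8 x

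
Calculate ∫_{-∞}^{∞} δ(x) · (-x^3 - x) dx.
0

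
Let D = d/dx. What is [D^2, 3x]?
6D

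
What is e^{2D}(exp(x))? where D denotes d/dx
e^{x + 2}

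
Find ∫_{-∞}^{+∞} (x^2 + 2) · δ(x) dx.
2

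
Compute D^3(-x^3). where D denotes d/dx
-6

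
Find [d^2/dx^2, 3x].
6\frac{d}{dx}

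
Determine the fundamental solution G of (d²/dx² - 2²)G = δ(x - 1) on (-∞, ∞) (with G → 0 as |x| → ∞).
-\frac{e^{-2|x - 1|}}{4}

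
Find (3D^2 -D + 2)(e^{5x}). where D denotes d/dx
72 e^{5 x}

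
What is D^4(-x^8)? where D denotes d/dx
- 1680 x^{4}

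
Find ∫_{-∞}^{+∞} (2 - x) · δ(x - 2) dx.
0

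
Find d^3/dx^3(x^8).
336 x^{5}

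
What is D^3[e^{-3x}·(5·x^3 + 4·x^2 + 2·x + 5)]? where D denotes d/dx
3 \left(- 45 x^{3} + 99 x^{2} - 36 x - 41\right) e^{- 3 x}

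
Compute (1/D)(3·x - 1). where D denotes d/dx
\frac{3 x^{2}}{2} - x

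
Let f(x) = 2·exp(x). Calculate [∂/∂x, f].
2 e^{x}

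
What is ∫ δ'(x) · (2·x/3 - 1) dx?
- \frac{2}{3}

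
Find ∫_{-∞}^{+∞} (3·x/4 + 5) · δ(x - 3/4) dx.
\frac{89}{16}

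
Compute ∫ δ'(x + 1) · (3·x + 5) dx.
-3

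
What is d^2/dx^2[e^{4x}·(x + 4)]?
\left(16 x + 72\right) e^{4 x}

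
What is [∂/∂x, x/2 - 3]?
\frac{1}{2}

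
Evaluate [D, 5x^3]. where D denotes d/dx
15 x^{2}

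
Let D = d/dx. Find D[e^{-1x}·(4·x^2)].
4 x \left(2 - x\right) e^{- x}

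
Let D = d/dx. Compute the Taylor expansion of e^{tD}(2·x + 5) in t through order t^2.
2 t + 2 x + 5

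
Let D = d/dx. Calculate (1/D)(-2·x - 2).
- x^{2} - 2 x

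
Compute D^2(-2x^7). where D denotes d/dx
- 84 x^{5}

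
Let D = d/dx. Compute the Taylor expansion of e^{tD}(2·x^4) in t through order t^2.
2 x^{2} \left(6 t^{2} + 4 t x + x^{2}\right)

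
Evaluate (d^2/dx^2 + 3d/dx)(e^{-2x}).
- 2 e^{- 2 x}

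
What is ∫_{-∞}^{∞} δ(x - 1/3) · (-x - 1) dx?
- \frac{4}{3}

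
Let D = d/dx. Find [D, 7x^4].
28 x^{3}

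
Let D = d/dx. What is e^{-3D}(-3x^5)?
- 3 x^{5} + 45 x^{4} - 270 x^{3} + 810 x^{2} - 1215 x + 729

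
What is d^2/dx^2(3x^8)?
168 x^{6}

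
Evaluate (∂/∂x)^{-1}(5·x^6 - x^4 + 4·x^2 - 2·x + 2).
\frac{5 x^{7}}{7} - \frac{x^{5}}{5} + \frac{4 x^{3}}{3} - x^{2} + 2 x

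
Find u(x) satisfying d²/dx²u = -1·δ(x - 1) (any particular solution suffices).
-\frac{|x - 1|}{2}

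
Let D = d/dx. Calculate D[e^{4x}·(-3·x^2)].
6 x \left(- 2 x - 1\right) e^{4 x}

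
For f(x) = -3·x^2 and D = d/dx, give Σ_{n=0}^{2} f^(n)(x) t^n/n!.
- 3 t^{2} - 6 t x - 3 x^{2}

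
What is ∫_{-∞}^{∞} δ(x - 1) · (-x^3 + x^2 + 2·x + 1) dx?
3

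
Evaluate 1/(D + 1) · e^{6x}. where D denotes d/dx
\frac{e^{6 x}}{7}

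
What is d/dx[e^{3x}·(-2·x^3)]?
6 x^{2} \left(- x - 1\right) e^{3 x}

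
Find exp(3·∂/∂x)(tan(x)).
\tan{\left(x + 3 \right)}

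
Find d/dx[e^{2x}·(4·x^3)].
x^{2} \left(8 x + 12\right) e^{2 x}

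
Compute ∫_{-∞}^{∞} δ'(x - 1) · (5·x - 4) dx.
-5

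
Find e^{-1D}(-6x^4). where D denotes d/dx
- 6 x^{4} + 24 x^{3} - 36 x^{2} + 24 x - 6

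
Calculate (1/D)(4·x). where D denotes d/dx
2 x^{2}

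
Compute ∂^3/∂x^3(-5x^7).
- 1050 x^{4}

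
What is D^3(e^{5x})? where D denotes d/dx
125 e^{5 x}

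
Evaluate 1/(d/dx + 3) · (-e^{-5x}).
\frac{e^{- 5 x}}{2}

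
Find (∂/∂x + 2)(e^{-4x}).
- 2 e^{- 4 x}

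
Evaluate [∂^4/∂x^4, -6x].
-24\frac{d^{3}}{dx^{3}}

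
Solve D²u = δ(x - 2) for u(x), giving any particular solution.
\frac{|x - 2|}{2}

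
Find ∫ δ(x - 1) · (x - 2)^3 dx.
-1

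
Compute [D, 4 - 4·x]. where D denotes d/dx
-4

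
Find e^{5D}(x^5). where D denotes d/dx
x^{5} + 25 x^{4} + 250 x^{3} + 1250 x^{2} + 3125 x + 3125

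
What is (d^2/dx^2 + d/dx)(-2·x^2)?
- 4 x - 4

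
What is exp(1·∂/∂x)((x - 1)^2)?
x^{2}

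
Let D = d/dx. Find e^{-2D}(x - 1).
x - 3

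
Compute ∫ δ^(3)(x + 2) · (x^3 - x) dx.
-6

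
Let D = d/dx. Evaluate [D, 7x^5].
35 x^{4}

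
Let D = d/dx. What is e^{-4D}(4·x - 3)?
4 x - 19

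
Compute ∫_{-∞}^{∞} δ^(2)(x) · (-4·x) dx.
0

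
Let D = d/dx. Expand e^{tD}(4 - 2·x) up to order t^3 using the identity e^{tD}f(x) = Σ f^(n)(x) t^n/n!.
- 2 t - 2 x + 4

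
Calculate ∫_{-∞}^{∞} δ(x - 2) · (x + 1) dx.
3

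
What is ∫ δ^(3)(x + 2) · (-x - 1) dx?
0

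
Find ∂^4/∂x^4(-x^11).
- 7920 x^{7}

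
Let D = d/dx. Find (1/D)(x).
\frac{x^{2}}{2}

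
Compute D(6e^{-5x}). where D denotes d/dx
- 30 e^{- 5 x}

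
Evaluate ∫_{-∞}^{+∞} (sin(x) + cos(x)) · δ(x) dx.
1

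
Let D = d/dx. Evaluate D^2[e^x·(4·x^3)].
4 x \left(x^{2} + 6 x + 6\right) e^{x}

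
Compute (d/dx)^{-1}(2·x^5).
\frac{x^{6}}{3}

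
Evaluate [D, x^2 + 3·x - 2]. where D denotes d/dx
2 x + 3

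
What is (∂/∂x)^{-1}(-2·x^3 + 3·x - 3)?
- \frac{x^{4}}{2} + \frac{3 x^{2}}{2} - 3 x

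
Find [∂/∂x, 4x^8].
32 x^{7}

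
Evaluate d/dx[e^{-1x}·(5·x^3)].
5 x^{2} \left(3 - x\right) e^{- x}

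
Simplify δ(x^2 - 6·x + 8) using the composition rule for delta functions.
\frac{\delta(x - 4) + \delta(x - 2)}{2}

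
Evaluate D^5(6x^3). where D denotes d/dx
0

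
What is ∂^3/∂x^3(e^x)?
e^{x}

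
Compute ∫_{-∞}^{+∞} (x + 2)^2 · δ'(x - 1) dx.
-6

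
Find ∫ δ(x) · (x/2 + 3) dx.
3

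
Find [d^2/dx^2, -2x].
-4\frac{d}{dx}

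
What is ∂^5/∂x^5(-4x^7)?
- 10080 x^{2}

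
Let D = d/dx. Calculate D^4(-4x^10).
- 20160 x^{6}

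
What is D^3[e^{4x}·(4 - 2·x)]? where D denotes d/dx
\left(160 - 128 x\right) e^{4 x}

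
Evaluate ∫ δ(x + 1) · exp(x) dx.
e^{-1}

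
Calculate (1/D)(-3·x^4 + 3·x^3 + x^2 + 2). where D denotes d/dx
- \frac{3 x^{5}}{5} + \frac{3 x^{4}}{4} + \frac{x^{3}}{3} + 2 x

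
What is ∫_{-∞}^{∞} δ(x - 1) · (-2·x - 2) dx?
-4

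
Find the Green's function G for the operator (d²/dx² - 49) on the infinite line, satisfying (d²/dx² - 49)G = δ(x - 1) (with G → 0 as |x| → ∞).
-\frac{e^{-7|x - 1|}}{14}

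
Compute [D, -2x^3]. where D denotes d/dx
- 6 x^{2}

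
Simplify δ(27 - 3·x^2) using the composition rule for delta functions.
\frac{\delta(x - 3) + \delta(x + 3)}{18}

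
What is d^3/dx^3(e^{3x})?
27 e^{3 x}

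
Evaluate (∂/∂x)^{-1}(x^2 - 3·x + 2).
\frac{x^{3}}{3} - \frac{3 x^{2}}{2} + 2 x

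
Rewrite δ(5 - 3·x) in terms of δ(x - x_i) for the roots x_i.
\frac{\delta(x - 5/3)}{3}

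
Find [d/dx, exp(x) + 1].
e^{x}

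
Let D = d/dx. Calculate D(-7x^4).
- 28 x^{3}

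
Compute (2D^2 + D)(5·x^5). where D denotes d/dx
25 x^{3} \left(x + 8\right)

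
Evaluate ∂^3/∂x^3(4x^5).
240 x^{2}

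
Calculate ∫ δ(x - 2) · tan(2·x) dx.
\tan{\left(4 \right)}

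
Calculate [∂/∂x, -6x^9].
- 54 x^{8}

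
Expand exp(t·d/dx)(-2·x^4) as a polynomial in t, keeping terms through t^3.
2 x \left(- 4 t^{3} - 6 t^{2} x - 4 t x^{2} - x^{3}\right)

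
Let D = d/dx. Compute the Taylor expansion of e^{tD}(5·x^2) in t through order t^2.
5 t^{2} + 10 t x + 5 x^{2}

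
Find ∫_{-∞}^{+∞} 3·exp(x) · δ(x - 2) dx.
3 e^{2}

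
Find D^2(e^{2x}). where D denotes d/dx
4 e^{2 x}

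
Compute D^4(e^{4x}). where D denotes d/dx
256 e^{4 x}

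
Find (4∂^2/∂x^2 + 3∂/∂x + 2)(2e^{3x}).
94 e^{3 x}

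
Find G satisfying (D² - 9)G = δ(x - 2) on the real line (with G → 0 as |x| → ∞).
-\frac{e^{-3|x - 2|}}{6}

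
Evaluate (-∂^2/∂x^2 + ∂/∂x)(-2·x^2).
4 - 4 x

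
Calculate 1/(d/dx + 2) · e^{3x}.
\frac{e^{3 x}}{5}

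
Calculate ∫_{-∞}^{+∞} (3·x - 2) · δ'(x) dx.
-3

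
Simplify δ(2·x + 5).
\frac{\delta(x + 5/2)}{2}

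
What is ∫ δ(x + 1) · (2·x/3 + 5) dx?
\frac{13}{3}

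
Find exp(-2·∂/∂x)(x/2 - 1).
\frac{x}{2} - 2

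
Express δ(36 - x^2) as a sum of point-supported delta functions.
\frac{\delta(x - 6) + \delta(x + 6)}{12}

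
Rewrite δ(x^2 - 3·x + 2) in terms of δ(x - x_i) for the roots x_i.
\frac{\delta(x - 1) + \delta(x - 2)}{1}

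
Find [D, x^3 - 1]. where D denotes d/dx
3 x^{2}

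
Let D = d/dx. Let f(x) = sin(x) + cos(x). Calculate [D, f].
- \sin{\left(x \right)} + \cos{\left(x \right)}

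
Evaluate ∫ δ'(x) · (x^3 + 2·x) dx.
-2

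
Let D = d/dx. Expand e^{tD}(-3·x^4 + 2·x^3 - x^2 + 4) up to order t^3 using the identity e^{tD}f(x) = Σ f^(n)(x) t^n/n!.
t^{3} \left(2 - 12 x\right) + t^{2} \left(- 18 x^{2} + 6 x - 1\right) - 2 t x \left(6 x^{2} - 3 x + 1\right) - 3 x^{4} + 2 x^{3} - x^{2} + 4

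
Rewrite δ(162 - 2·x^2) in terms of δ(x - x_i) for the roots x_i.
\frac{\delta(x - 9) + \delta(x + 9)}{36}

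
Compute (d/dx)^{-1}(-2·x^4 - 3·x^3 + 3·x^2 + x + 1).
- \frac{2 x^{5}}{5} - \frac{3 x^{4}}{4} + x^{3} + \frac{x^{2}}{2} + x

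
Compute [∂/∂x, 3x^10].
30 x^{9}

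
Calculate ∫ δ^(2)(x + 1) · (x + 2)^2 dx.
2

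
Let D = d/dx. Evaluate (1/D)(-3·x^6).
- \frac{3 x^{7}}{7}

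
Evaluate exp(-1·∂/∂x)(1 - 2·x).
3 - 2 x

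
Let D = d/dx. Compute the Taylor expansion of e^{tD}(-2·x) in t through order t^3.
- 2 t - 2 x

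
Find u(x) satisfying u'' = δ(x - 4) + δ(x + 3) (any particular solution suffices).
\frac{|x - 4|}{2} + \frac{|x + 3|}{2}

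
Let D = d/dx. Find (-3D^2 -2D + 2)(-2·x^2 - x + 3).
- 4 x^{2} + 6 x + 20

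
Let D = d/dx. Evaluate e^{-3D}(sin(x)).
\sin{\left(x - 3 \right)}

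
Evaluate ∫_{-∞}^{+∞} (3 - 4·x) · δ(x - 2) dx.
-5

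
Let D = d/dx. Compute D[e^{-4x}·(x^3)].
x^{2} \left(3 - 4 x\right) e^{- 4 x}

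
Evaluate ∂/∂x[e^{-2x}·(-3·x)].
3 \left(2 x - 1\right) e^{- 2 x}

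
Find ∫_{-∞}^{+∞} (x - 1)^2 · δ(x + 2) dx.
9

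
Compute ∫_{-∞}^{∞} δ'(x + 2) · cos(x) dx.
- \sin{\left(2 \right)}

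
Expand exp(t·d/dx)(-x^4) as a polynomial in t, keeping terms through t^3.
x \left(- 4 t^{3} - 6 t^{2} x - 4 t x^{2} - x^{3}\right)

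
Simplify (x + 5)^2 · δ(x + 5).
0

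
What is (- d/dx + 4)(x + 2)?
4 x + 7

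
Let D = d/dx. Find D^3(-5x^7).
- 1050 x^{4}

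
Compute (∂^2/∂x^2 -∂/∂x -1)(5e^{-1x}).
5 e^{- x}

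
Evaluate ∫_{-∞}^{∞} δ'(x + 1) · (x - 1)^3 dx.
-12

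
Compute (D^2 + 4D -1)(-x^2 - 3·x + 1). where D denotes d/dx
x^{2} - 5 x - 15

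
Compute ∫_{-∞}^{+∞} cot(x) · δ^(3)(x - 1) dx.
6 \cot^{4}{\left(1 \right)} + 2 + 8 \cot^{2}{\left(1 \right)}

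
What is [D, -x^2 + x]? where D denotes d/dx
1 - 2 x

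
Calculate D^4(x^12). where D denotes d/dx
11880 x^{8}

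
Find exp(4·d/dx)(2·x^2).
2 x^{2} + 16 x + 32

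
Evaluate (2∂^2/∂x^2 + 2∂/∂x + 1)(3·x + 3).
3 x + 9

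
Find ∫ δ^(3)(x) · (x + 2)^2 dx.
0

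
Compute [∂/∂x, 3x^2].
6 x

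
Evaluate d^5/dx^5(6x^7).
15120 x^{2}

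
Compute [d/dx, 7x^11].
77 x^{10}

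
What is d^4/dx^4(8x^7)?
6720 x^{3}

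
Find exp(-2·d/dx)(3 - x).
5 - x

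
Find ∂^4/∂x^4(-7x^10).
- 35280 x^{6}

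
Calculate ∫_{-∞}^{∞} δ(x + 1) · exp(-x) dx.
e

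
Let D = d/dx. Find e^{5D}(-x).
- x - 5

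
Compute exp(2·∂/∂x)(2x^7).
2 x^{7} + 28 x^{6} + 168 x^{5} + 560 x^{4} + 1120 x^{3} + 1344 x^{2} + 896 x + 256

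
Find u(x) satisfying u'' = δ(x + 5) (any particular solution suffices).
\frac{|x + 5|}{2}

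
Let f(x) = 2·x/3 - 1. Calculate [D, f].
\frac{2}{3}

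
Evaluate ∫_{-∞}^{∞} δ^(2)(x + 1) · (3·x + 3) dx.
0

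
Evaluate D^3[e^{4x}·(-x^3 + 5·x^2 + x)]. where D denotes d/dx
\left(- 64 x^{3} + 176 x^{2} + 472 x + 162\right) e^{4 x}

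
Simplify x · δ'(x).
-\delta(x)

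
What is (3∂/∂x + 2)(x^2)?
2 x \left(x + 3\right)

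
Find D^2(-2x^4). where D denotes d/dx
- 24 x^{2}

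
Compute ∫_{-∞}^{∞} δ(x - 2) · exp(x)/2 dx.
\frac{e^{2}}{2}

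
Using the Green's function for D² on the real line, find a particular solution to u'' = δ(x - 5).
\frac{|x - 5|}{2}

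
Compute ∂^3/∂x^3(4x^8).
1344 x^{5}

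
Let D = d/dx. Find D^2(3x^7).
126 x^{5}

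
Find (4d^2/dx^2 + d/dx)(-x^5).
5 x^{3} \left(- x - 16\right)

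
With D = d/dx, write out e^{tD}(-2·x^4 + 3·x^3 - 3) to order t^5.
- 2 t^{4} - t^{3} \left(8 x - 3\right) - 3 t^{2} x \left(4 x - 3\right) - t x^{2} \left(8 x - 9\right) - 2 x^{4} + 3 x^{3} - 3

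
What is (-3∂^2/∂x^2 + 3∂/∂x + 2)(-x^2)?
- 2 x^{2} - 6 x + 6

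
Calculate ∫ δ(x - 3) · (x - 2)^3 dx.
1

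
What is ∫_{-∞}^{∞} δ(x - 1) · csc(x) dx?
\csc{\left(1 \right)}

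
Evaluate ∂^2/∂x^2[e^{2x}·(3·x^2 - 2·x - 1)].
\left(12 x^{2} + 16 x - 6\right) e^{2 x}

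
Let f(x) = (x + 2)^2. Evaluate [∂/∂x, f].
2 x + 4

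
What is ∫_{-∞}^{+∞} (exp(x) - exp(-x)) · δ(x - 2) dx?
2 \sinh{\left(2 \right)}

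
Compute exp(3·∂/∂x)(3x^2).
3 x^{2} + 18 x + 27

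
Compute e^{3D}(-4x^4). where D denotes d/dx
- 4 x^{4} - 48 x^{3} - 216 x^{2} - 432 x - 324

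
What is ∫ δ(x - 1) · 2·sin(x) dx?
2 \sin{\left(1 \right)}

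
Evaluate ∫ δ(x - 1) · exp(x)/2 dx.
\frac{e}{2}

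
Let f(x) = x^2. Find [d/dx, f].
2 x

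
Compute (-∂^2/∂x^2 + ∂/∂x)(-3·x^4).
12 x^{2} \left(3 - x\right)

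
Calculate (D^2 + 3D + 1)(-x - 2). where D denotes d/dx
- x - 5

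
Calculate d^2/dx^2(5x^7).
210 x^{5}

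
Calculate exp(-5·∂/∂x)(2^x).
2^{x - 5}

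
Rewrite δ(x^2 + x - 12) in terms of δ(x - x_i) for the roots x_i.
\frac{\delta(x - 3) + \delta(x + 4)}{7}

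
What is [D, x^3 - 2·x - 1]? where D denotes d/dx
3 x^{2} - 2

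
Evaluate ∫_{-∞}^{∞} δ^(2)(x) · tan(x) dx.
0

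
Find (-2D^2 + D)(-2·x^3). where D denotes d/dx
6 x \left(4 - x\right)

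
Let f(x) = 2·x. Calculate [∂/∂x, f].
2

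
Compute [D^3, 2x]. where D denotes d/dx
6D^{2}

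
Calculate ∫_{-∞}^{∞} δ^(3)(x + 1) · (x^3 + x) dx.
-6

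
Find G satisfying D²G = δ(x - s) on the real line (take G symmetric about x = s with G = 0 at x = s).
\frac{|x - s|}{2}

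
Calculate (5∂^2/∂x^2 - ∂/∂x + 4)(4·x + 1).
16 x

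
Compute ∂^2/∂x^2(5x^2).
10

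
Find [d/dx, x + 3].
1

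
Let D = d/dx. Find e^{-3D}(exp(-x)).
e^{3 - x}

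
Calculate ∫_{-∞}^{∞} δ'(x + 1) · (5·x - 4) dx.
-5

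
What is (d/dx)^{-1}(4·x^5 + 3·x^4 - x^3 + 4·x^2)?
\frac{2 x^{6}}{3} + \frac{3 x^{5}}{5} - \frac{x^{4}}{4} + \frac{4 x^{3}}{3}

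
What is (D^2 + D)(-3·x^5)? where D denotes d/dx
15 x^{3} \left(- x - 4\right)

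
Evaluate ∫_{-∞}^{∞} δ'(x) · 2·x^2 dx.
0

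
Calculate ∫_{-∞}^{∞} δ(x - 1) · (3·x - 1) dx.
2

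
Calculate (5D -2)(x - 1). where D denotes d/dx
7 - 2 x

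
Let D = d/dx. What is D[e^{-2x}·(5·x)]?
5 \left(1 - 2 x\right) e^{- 2 x}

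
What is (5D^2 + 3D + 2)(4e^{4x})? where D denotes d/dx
376 e^{4 x}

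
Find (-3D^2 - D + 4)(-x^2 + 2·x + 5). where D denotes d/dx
- 4 x^{2} + 10 x + 24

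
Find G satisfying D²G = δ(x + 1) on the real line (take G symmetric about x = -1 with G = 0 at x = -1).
\frac{|x + 1|}{2}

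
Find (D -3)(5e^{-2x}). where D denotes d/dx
- 25 e^{- 2 x}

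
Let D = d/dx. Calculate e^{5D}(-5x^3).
- 5 x^{3} - 75 x^{2} - 375 x - 625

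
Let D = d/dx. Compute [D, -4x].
-4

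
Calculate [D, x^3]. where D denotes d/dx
3 x^{2}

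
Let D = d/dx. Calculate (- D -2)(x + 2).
- 2 x - 5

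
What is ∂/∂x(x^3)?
3 x^{2}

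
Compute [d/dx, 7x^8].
56 x^{7}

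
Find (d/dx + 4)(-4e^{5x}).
- 36 e^{5 x}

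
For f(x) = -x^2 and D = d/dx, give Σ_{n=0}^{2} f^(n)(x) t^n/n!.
- t^{2} - 2 t x - x^{2}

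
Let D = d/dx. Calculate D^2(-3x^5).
- 60 x^{3}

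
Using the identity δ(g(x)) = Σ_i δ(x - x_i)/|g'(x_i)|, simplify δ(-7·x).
\frac{\delta(x)}{7}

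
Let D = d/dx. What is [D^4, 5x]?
20D^{3}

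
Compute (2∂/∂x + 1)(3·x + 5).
3 x + 11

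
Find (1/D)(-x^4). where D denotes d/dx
- \frac{x^{5}}{5}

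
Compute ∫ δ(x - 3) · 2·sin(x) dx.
2 \sin{\left(3 \right)}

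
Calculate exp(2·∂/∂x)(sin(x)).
\sin{\left(x + 2 \right)}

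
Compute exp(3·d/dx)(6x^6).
6 x^{6} + 108 x^{5} + 810 x^{4} + 3240 x^{3} + 7290 x^{2} + 8748 x + 4374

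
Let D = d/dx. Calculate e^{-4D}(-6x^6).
- 6 x^{6} + 144 x^{5} - 1440 x^{4} + 7680 x^{3} - 23040 x^{2} + 36864 x - 24576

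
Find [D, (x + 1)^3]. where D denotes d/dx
3 \left(x + 1\right)^{2}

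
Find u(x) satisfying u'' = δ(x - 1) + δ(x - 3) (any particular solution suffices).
\frac{|x - 1|}{2} + \frac{|x - 3|}{2}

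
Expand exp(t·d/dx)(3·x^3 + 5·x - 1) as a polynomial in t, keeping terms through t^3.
3 t^{3} + 9 t^{2} x + t \left(9 x^{2} + 5\right) + 3 x^{3} + 5 x - 1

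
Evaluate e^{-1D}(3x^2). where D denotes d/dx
3 x^{2} - 6 x + 3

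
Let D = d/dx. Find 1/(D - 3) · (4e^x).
- 2 e^{x}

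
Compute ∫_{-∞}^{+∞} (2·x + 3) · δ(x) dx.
3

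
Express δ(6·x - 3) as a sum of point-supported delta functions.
\frac{\delta(x - 1/2)}{6}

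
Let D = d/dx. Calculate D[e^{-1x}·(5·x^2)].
5 x \left(2 - x\right) e^{- x}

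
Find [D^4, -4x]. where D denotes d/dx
-16D^{3}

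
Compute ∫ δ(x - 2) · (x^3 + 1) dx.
9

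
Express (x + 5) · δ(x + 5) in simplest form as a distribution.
0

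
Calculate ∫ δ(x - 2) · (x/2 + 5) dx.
6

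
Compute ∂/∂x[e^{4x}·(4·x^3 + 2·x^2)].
4 x \left(4 x^{2} + 5 x + 1\right) e^{4 x}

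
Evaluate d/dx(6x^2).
12 x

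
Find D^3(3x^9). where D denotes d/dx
1512 x^{6}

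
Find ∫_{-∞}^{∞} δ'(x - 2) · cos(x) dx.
\sin{\left(2 \right)}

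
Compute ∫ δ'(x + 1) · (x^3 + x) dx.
-4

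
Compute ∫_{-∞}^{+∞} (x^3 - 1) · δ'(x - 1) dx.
-3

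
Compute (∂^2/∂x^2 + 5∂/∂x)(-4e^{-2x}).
24 e^{- 2 x}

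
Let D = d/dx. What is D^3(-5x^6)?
- 600 x^{3}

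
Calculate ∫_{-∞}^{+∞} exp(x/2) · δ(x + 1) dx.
e^{- \frac{1}{2}}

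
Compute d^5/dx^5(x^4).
0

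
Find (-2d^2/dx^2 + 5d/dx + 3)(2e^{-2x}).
- 30 e^{- 2 x}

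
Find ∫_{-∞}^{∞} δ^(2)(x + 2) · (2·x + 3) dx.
0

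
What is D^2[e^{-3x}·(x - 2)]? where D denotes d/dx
3 \left(3 x - 8\right) e^{- 3 x}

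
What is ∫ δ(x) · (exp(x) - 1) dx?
0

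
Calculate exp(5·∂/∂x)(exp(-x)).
e^{- x - 5}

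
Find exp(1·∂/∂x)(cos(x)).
\cos{\left(x + 1 \right)}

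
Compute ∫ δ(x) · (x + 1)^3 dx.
1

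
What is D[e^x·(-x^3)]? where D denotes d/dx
x^{2} \left(- x - 3\right) e^{x}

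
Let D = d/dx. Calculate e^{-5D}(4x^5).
4 x^{5} - 100 x^{4} + 1000 x^{3} - 5000 x^{2} + 12500 x - 12500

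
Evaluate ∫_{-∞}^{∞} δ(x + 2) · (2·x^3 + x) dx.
-18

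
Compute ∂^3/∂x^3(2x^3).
12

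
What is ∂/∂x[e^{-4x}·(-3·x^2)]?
6 x \left(2 x - 1\right) e^{- 4 x}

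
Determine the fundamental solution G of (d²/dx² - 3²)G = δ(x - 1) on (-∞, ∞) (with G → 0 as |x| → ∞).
-\frac{e^{-3|x - 1|}}{6}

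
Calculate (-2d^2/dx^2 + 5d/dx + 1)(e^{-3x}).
- 32 e^{- 3 x}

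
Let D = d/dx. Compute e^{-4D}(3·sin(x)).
3 \sin{\left(x - 4 \right)}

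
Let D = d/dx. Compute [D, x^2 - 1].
2 x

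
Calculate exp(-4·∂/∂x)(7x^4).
7 x^{4} - 112 x^{3} + 672 x^{2} - 1792 x + 1792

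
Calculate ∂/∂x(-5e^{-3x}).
15 e^{- 3 x}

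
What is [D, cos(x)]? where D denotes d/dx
- \sin{\left(x \right)}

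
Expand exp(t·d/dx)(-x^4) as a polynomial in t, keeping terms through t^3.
x \left(- 4 t^{3} - 6 t^{2} x - 4 t x^{2} - x^{3}\right)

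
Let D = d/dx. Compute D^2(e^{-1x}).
e^{- x}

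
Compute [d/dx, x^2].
2 x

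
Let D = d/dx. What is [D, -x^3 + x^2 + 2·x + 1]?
- 3 x^{2} + 2 x + 2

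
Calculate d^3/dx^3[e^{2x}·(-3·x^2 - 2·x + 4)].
\left(- 24 x^{2} - 88 x - 28\right) e^{2 x}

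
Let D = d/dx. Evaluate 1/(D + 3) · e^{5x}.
\frac{e^{5 x}}{8}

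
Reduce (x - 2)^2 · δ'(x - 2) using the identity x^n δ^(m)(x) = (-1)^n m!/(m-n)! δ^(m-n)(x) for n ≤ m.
0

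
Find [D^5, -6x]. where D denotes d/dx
-30D^{4}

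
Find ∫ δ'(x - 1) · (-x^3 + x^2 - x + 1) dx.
2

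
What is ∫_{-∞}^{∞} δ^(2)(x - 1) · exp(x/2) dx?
\frac{e^{\frac{1}{2}}}{4}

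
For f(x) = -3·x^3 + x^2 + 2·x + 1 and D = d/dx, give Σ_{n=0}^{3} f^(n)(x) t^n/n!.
- 3 t^{3} + t^{2} \left(1 - 9 x\right) + t \left(- 9 x^{2} + 2 x + 2\right) - 3 x^{3} + x^{2} + 2 x + 1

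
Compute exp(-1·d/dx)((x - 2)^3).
x^{3} - 9 x^{2} + 27 x - 27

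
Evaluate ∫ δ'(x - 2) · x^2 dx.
-4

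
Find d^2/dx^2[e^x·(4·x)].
4 \left(x + 2\right) e^{x}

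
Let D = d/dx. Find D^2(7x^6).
210 x^{4}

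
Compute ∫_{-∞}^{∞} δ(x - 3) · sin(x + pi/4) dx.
\sin{\left(\frac{\pi}{4} + 3 \right)}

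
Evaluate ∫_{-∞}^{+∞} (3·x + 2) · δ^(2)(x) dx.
0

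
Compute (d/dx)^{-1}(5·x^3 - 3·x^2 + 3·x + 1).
\frac{5 x^{4}}{4} - x^{3} + \frac{3 x^{2}}{2} + x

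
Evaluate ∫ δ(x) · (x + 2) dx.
2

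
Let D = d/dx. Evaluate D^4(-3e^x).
- 3 e^{x}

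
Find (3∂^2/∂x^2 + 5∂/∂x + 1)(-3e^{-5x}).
- 153 e^{- 5 x}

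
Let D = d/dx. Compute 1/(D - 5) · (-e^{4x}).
e^{4 x}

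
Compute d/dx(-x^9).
- 9 x^{8}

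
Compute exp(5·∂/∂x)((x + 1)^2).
x^{2} + 12 x + 36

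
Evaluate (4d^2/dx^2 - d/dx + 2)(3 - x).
7 - 2 x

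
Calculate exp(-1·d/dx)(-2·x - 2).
- 2 x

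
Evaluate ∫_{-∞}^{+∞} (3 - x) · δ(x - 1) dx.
2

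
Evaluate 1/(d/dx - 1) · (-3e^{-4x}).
\frac{3 e^{- 4 x}}{5}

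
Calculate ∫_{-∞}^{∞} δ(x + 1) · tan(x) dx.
- \tan{\left(1 \right)}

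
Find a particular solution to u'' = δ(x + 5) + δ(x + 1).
\frac{|x + 5|}{2} + \frac{|x + 1|}{2}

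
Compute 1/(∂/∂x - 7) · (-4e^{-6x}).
\frac{4 e^{- 6 x}}{13}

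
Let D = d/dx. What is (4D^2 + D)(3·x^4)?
12 x^{2} \left(x + 12\right)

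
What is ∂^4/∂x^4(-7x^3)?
0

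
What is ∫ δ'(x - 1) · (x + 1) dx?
-1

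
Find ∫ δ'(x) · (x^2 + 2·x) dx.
-2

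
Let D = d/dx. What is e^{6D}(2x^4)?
2 x^{4} + 48 x^{3} + 432 x^{2} + 1728 x + 2592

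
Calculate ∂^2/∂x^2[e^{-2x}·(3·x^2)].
6 \left(2 x^{2} - 4 x + 1\right) e^{- 2 x}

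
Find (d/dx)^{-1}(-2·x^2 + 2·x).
- \frac{2 x^{3}}{3} + x^{2}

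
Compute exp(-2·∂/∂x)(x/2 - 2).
\frac{x}{2} - 3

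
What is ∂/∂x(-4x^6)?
- 24 x^{5}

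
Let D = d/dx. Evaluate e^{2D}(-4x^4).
- 4 x^{4} - 32 x^{3} - 96 x^{2} - 128 x - 64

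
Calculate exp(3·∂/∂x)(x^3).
x^{3} + 9 x^{2} + 27 x + 27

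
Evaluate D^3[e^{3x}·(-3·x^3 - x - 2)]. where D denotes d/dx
\left(- 81 x^{3} - 243 x^{2} - 189 x - 99\right) e^{3 x}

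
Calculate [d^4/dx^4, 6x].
24\frac{d^{3}}{dx^{3}}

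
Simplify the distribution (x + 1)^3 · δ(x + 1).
0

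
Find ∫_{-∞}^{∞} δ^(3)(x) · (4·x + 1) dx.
0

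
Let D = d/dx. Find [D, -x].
-1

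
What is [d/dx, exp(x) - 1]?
e^{x}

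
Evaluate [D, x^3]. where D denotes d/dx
3 x^{2}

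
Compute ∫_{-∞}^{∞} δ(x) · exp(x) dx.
1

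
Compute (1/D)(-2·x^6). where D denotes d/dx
- \frac{2 x^{7}}{7}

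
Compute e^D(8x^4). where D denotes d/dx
8 x^{4} + 32 x^{3} + 48 x^{2} + 32 x + 8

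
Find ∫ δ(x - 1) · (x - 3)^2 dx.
4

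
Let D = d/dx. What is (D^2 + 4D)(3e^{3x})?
63 e^{3 x}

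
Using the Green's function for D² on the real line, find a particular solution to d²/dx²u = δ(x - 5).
\frac{|x - 5|}{2}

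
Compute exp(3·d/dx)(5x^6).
5 x^{6} + 90 x^{5} + 675 x^{4} + 2700 x^{3} + 6075 x^{2} + 7290 x + 3645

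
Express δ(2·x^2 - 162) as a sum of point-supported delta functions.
\frac{\delta(x - 9) + \delta(x + 9)}{36}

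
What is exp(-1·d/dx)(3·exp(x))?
3 e^{x - 1}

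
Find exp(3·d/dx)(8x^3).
8 x^{3} + 72 x^{2} + 216 x + 216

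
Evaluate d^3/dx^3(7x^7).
1470 x^{4}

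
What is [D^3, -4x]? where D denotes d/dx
-12D^{2}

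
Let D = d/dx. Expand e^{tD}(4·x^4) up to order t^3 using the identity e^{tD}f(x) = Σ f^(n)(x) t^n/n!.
4 x \left(4 t^{3} + 6 t^{2} x + 4 t x^{2} + x^{3}\right)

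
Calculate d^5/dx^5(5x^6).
3600 x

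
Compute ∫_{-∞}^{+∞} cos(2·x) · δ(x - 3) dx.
\cos{\left(6 \right)}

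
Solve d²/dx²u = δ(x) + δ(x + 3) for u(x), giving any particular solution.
\frac{|x|}{2} + \frac{|x + 3|}{2}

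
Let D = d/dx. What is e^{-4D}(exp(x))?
e^{x - 4}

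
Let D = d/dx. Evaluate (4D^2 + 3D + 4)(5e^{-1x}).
25 e^{- x}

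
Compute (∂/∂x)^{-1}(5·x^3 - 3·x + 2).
\frac{5 x^{4}}{4} - \frac{3 x^{2}}{2} + 2 x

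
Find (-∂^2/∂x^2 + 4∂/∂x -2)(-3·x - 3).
6 x - 6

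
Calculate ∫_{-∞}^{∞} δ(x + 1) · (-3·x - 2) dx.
1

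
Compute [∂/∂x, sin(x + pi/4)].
\cos{\left(x + \frac{\pi}{4} \right)}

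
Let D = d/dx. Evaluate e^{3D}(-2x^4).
- 2 x^{4} - 24 x^{3} - 108 x^{2} - 216 x - 162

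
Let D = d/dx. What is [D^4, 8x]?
32D^{3}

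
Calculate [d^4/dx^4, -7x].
-28\frac{d^{3}}{dx^{3}}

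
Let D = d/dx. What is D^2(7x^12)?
924 x^{10}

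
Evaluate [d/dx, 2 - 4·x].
-4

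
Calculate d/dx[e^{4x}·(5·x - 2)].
\left(20 x - 3\right) e^{4 x}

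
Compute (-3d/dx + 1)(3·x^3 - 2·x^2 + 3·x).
3 x^{3} - 29 x^{2} + 15 x - 9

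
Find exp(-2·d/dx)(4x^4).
4 x^{4} - 32 x^{3} + 96 x^{2} - 128 x + 64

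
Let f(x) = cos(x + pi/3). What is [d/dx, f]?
- \sin{\left(x + \frac{\pi}{3} \right)}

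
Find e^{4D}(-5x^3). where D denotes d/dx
- 5 x^{3} - 60 x^{2} - 240 x - 320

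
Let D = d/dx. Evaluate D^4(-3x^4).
-72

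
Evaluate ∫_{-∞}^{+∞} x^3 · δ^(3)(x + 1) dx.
-6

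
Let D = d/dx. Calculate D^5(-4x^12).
- 380160 x^{7}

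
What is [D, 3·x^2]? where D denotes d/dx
6 x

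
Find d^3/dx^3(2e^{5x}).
250 e^{5 x}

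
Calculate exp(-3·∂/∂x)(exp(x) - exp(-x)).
- e^{3 - x} + e^{x - 3}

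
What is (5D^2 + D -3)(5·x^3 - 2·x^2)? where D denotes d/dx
- 15 x^{3} + 21 x^{2} + 146 x - 20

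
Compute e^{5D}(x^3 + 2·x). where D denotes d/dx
x^{3} + 15 x^{2} + 77 x + 135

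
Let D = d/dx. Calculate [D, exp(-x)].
- e^{- x}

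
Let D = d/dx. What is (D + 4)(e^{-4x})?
0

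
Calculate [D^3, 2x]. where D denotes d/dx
6D^{2}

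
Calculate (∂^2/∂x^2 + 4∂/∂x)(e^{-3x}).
- 3 e^{- 3 x}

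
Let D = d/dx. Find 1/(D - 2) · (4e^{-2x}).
- e^{- 2 x}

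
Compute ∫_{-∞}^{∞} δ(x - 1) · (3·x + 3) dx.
6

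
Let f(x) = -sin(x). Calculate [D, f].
- \cos{\left(x \right)}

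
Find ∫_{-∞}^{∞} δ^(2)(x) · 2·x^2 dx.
4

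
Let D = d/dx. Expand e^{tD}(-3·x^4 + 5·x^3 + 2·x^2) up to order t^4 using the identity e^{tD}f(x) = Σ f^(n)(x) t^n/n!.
- 3 t^{4} + t^{3} \left(5 - 12 x\right) + t^{2} \left(- 18 x^{2} + 15 x + 2\right) + t x \left(- 12 x^{2} + 15 x + 4\right) - 3 x^{4} + 5 x^{3} + 2 x^{2}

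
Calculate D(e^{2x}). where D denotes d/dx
2 e^{2 x}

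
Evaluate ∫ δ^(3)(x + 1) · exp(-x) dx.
e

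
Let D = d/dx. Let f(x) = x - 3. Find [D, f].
1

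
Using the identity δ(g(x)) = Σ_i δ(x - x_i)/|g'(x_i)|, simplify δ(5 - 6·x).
\frac{\delta(x - 5/6)}{6}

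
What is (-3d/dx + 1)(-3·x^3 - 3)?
- 3 x^{3} + 27 x^{2} - 3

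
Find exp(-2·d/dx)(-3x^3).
- 3 x^{3} + 18 x^{2} - 36 x + 24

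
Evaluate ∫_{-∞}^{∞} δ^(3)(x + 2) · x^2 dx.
0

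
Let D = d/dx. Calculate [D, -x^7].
- 7 x^{6}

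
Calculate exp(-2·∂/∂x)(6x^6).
6 x^{6} - 72 x^{5} + 360 x^{4} - 960 x^{3} + 1440 x^{2} - 1152 x + 384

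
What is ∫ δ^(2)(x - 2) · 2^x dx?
4 \log{\left(2 \right)}^{2}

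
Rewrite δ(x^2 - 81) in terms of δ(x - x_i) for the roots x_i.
\frac{\delta(x - 9) + \delta(x + 9)}{18}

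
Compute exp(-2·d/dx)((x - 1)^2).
x^{2} - 6 x + 9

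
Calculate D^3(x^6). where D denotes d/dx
120 x^{3}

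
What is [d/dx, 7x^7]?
49 x^{6}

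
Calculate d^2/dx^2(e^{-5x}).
25 e^{- 5 x}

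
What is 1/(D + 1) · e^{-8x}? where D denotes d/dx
- \frac{e^{- 8 x}}{7}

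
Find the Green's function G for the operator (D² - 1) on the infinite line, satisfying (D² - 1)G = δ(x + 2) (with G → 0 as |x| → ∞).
-\frac{e^{-|x + 2|}}{2}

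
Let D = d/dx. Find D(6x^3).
18 x^{2}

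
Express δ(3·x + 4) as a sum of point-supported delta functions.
\frac{\delta(x + 4/3)}{3}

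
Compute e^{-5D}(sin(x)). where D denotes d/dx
\sin{\left(x - 5 \right)}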